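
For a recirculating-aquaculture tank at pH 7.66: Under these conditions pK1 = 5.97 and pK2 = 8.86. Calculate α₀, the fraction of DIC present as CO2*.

α₀ = 0.0188

α₀ = 1 / (1 + K1/[H⁺] + K1K2/[H⁺]²) = 1 / (1 + 10^+1.69 + 10^+0.49)
   = 1 / (1 + 48.978 + 3.0903) = 1/53.068 = 0.01884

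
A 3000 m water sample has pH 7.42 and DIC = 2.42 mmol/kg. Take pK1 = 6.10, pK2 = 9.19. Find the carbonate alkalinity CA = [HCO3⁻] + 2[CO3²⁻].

CA = 2.35 mmol/kg

CA = [HCO3⁻] + 2[CO3²⁻] = (α₁ + 2α₂)·DIC
At pH 7.42: [H⁺]/K1 = 10^-1.32 = 0.047863, K2/[H⁺] = 10^-1.77 = 0.016982
α₁ = 1/(1 + 0.047863 + 0.016982) = 1/1.0648 = 0.9391; α₂ = α₁·K2/[H⁺] = 0.01595
α₁ + 2α₂ = 0.9710
CA = 0.9710 × 2.42 = 2.35 mmol/kg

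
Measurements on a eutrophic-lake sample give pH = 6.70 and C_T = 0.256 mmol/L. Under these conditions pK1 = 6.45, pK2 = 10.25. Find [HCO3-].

[HCO3⁻] = 0.164 mmol/L

α₁ = 1 / (1 + [H⁺]/K1 + K2/[H⁺]) = 1 / (1 + 10^-0.25 + 10^-3.55)
   = 1 / (1 + 0.56234 + 0.00028184) = 1/1.5626 = 0.6399
[HCO3⁻] = α₁ × DIC = 0.6399 × 0.256 = 0.164 mmol/L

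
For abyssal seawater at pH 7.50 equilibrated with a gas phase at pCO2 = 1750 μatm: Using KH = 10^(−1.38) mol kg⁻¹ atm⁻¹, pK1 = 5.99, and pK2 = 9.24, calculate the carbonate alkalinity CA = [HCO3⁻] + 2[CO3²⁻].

[CO2*] = KH · pCO2 = 10^(−1.38) × 1750×10^-6 = 7.295×10^-5 mol/kg
α₀ = 1/(1 + K1/[H⁺] + K1K2/[H⁺]²) = 1/(1 + 10^+1.51 + 10^-0.23) = 0.02946
DIC = [CO2*]/α₀ = 7.295×10^-5 / 0.02946 = 2.477 mmol/kg
CA = (α₁ + 2α₂)·DIC = (0.9532 + 2×0.01735) × 2.477 = 2.45 mmol/kg

CA = 2.45 mmol/kg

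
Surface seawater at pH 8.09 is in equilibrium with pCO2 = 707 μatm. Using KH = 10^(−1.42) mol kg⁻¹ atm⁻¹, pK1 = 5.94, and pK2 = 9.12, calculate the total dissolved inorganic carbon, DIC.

[CO2*] = KH · pCO2 = 10^(−1.42) × 707×10^-6 = 2.688×10^-5 mol/kg
α₀ = 1/(1 + K1/[H⁺] + K1K2/[H⁺]²) = 1/(1 + 10^+2.15 + 10^+1.12) = 0.006434
DIC = [CO2*]/α₀ = 2.688×10^-5 / 0.006434 = 4.18 mmol/kg

DIC = 4.18 mmol/kg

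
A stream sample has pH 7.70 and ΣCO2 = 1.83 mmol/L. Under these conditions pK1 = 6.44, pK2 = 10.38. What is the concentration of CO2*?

α₀ = 1 / (1 + K1/[H⁺] + K1K2/[H⁺]²) = 1 / (1 + 10^+1.26 + 10^-1.42)
   = 1 / (1 + 18.197 + 0.038019) = 1/19.235 = 0.05199
[CO2*] = α₀ × DIC = 0.05199 × 1.83 = 0.0951 mmol/L

[CO2*] = 0.0951 mmol/L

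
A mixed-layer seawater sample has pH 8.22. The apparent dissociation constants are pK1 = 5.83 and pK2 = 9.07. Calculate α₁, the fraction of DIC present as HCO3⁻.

α₁ = 0.873

α₁ = 1 / (1 + [H⁺]/K1 + K2/[H⁺]) = 1 / (1 + 10^-2.39 + 10^-0.85)
   = 1 / (1 + 0.0040738 + 0.14125) = 1/1.1453 = 0.8731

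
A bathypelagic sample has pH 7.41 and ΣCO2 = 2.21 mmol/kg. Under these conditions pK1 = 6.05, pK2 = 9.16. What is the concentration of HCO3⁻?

α₁ = 1 / (1 + [H⁺]/K1 + K2/[H⁺]) = 1 / (1 + 10^-1.36 + 10^-1.75)
   = 1 / (1 + 0.043652 + 0.017783) = 1/1.0614 = 0.9421
[HCO3⁻] = α₁ × DIC = 0.9421 × 2.21 = 2.08 mmol/kg

[HCO3⁻] = 2.08 mmol/kg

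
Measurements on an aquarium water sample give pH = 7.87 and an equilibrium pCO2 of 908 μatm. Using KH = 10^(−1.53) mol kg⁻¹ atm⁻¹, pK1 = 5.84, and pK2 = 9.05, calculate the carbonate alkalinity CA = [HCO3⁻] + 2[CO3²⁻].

[CO2*] = KH · pCO2 = 10^(−1.53) × 908×10^-6 = 2.680×10^-5 mol/kg
α₀ = 1/(1 + K1/[H⁺] + K1K2/[H⁺]²) = 1/(1 + 10^+2.03 + 10^+0.85) = 0.008678
DIC = [CO2*]/α₀ = 2.680×10^-5 / 0.008678 = 3.088 mmol/kg
CA = (α₁ + 2α₂)·DIC = (0.9299 + 2×0.06144) × 3.088 = 3.25 mmol/kg

CA = 3.25 mmol/kg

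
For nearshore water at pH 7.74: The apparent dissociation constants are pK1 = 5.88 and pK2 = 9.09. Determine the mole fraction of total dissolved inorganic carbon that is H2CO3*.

α₀ = 0.0130

α₀ = 1 / (1 + K1/[H⁺] + K1K2/[H⁺]²) = 1 / (1 + 10^+1.86 + 10^+0.51)
   = 1 / (1 + 72.444 + 3.2359) = 1/76.680 = 0.01304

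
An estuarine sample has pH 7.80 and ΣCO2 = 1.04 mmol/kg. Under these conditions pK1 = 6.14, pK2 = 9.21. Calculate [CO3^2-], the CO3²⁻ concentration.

α₂ = 1 / (1 + [H⁺]/K2 + [H⁺]²/(K1K2)) = 1 / (1 + 10^+1.41 + 10^-0.25)
   = 1 / (1 + 25.704 + 0.56234) = 1/27.266 = 0.03668
[CO3²⁻] = α₂ × DIC = 0.03668 × 1.04 = 0.0381 mmol/kg

[CO3²⁻] = 0.0381 mmol/kg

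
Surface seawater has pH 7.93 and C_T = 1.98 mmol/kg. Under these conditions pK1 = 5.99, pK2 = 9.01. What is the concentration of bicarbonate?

[HCO3⁻] = 1.81 mmol/kg

α₁ = 1 / (1 + [H⁺]/K1 + K2/[H⁺]) = 1 / (1 + 10^-1.94 + 10^-1.08)
   = 1 / (1 + 0.011482 + 0.083176) = 1/1.0947 = 0.9135
[HCO3⁻] = α₁ × DIC = 0.9135 × 1.98 = 1.81 mmol/kg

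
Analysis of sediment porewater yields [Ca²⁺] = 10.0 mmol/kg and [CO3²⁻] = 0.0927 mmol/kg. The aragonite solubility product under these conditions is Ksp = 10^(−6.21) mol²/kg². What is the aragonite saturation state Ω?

Ksp = 10^(−6.21) = 6.166×10^-7
Ω = [Ca²⁺][CO3²⁻]/Ksp = (10.0×10^-3)(0.0927×10^-3) / 6.166×10^-7 = 1.50

Ω = 1.50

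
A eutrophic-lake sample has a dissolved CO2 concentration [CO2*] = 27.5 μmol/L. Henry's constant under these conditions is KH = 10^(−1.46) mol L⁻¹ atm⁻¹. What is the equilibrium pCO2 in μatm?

KH = 10^(−1.46) = 3.467×10^-2 mol L⁻¹ atm⁻¹
pCO2 = [CO2*]/KH = 27.5×10^-6 / 3.467×10^-2 = 7.93×10^-4 atm = 793 μatm

pCO2 = 793 μatm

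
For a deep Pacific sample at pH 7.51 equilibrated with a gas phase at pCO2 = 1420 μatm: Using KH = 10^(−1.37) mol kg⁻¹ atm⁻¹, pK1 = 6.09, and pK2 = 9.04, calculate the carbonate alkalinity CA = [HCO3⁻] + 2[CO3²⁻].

CA = 1.69 mmol/kg

[CO2*] = KH · pCO2 = 10^(−1.37) × 1420×10^-6 = 6.057×10^-5 mol/kg
α₀ = 1/(1 + K1/[H⁺] + K1K2/[H⁺]²) = 1/(1 + 10^+1.42 + 10^-0.11) = 0.03561
DIC = [CO2*]/α₀ = 6.057×10^-5 / 0.03561 = 1.701 mmol/kg
CA = (α₁ + 2α₂)·DIC = (0.9367 + 2×0.02765) × 1.701 = 1.69 mmol/kg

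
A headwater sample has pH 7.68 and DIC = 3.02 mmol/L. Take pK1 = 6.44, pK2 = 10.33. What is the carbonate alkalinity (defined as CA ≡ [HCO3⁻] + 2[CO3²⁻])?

CA = [HCO3⁻] + 2[CO3²⁻] = (α₁ + 2α₂)·DIC
At pH 7.68: [H⁺]/K1 = 10^-1.24 = 0.057544, K2/[H⁺] = 10^-2.65 = 0.0022387
α₁ = 1/(1 + 0.057544 + 0.0022387) = 1/1.0598 = 0.9436; α₂ = α₁·K2/[H⁺] = 0.002112
α₁ + 2α₂ = 0.9478
CA = 0.9478 × 3.02 = 2.86 mmol/L

CA = 2.86 mmol/L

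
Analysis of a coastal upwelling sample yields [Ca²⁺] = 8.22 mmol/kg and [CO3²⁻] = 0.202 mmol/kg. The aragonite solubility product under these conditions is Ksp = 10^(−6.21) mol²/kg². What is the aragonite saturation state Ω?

Ksp = 10^(−6.21) = 6.166×10^-7
Ω = [Ca²⁺][CO3²⁻]/Ksp = (8.22×10^-3)(0.202×10^-3) / 6.166×10^-7 = 2.69

Ω = 2.69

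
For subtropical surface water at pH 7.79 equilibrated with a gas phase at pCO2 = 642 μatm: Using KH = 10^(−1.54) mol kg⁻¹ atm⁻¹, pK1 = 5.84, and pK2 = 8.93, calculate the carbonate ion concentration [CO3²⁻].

[CO2*] = KH · pCO2 = 10^(−1.54) × 642×10^-6 = 1.852×10^-5 mol/kg
α₀ = 1/(1 + K1/[H⁺] + K1K2/[H⁺]²) = 1/(1 + 10^+1.95 + 10^+0.81) = 0.01035
DIC = [CO2*]/α₀ = 1.852×10^-5 / 0.01035 = 1.788 mmol/kg
[CO3²⁻] = α₂·DIC; α₂ = 0.06685, so [CO3²⁻] = 0.06685 × 1.788 = 0.120 mmol/kg

[CO3²⁻] = 0.120 mmol/kg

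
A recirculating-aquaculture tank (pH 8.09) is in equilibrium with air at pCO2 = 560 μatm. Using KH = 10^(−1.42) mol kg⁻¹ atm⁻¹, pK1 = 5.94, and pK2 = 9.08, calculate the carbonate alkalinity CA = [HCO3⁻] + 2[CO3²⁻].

[CO2*] = KH · pCO2 = 10^(−1.42) × 560×10^-6 = 2.129×10^-5 mol/kg
α₀ = 1/(1 + K1/[H⁺] + K1K2/[H⁺]²) = 1/(1 + 10^+2.15 + 10^+1.16) = 0.006381
DIC = [CO2*]/α₀ = 2.129×10^-5 / 0.006381 = 3.336 mmol/kg
CA = (α₁ + 2α₂)·DIC = (0.9014 + 2×0.09224) × 3.336 = 3.62 mmol/kg

CA = 3.62 mmol/kg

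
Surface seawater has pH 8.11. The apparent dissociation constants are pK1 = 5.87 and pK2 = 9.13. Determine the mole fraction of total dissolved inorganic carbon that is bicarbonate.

α₁ = 0.908

α₁ = 1 / (1 + [H⁺]/K1 + K2/[H⁺]) = 1 / (1 + 10^-2.24 + 10^-1.02)
   = 1 / (1 + 0.0057544 + 0.095499) = 1/1.1013 = 0.9081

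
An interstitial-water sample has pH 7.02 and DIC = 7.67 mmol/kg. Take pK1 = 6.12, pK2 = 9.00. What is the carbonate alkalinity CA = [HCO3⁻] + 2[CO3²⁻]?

CA = [HCO3⁻] + 2[CO3²⁻] = (α₁ + 2α₂)·DIC
At pH 7.02: [H⁺]/K1 = 10^-0.90 = 0.12589, K2/[H⁺] = 10^-1.98 = 0.010471
α₁ = 1/(1 + 0.12589 + 0.010471) = 1/1.1364 = 0.8800; α₂ = α₁·K2/[H⁺] = 0.009215
α₁ + 2α₂ = 0.8984
CA = 0.8984 × 7.67 = 6.89 mmol/kg

CA = 6.89 mmol/kg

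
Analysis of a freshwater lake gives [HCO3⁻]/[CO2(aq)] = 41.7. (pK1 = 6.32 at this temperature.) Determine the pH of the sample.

pH = 7.94

From K1 = [H⁺][HCO3⁻]/[CO2(aq)]:  pH = pK1 + log₁₀([HCO3⁻]/[CO2(aq)])
log₁₀(41.7) = +1.620
pH = 6.32 + (+1.620) = 7.94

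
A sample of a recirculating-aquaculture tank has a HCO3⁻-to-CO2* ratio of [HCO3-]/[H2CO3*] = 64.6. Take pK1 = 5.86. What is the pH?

pH = 7.67

From K1 = [H⁺][HCO3-]/[H2CO3*]:  pH = pK1 + log₁₀([HCO3-]/[H2CO3*])
log₁₀(64.6) = +1.810
pH = 5.86 + (+1.810) = 7.67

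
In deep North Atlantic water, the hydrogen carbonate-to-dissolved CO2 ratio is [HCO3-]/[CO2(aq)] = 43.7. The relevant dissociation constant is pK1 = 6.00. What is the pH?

From K1 = [H⁺][HCO3-]/[CO2(aq)]:  pH = pK1 + log₁₀([HCO3-]/[CO2(aq)])
log₁₀(43.7) = +1.640
pH = 6.00 + (+1.640) = 7.64

pH = 7.64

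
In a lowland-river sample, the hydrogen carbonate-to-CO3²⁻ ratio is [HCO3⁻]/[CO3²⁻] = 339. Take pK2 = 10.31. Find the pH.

pH = 7.78

From K2 = [H⁺][CO3²⁻]/[HCO3⁻]:  pH = pK2 − log₁₀([HCO3⁻]/[CO3²⁻])
log₁₀(339) = +2.530
pH = 10.31 − (+2.530) = 7.78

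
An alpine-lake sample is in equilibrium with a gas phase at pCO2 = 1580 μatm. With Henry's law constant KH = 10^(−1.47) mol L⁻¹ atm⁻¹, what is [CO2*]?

KH = 10^(−1.47) = 3.388×10^-2 mol L⁻¹ atm⁻¹
[CO2*] = KH · pCO2 = 3.388×10^-2 × 1580×10^-6 atm = 5.35×10^-5 mol/L

[CO2*] = 53.5 μmol/L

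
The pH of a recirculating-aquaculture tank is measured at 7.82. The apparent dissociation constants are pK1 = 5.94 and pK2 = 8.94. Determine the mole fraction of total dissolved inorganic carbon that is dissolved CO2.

α₀ = 0.0121

α₀ = 1 / (1 + K1/[H⁺] + K1K2/[H⁺]²) = 1 / (1 + 10^+1.88 + 10^+0.76)
   = 1 / (1 + 75.858 + 5.7544) = 1/82.612 = 0.01210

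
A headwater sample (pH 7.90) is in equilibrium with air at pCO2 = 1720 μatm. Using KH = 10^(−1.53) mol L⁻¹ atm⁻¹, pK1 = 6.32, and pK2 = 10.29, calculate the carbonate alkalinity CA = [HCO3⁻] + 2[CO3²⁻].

[CO2*] = KH · pCO2 = 10^(−1.53) × 1720×10^-6 = 5.076×10^-5 mol/L
α₀ = 1/(1 + K1/[H⁺] + K1K2/[H⁺]²) = 1/(1 + 10^+1.58 + 10^-0.81) = 0.02553
DIC = [CO2*]/α₀ = 5.076×10^-5 / 0.02553 = 1.988 mmol/L
CA = (α₁ + 2α₂)·DIC = (0.9705 + 2×0.003954) × 1.988 = 1.95 mmol/L

CA = 1.95 mmol/L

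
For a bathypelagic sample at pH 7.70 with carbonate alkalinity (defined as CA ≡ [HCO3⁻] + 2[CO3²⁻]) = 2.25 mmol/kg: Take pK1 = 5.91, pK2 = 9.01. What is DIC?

DIC = 2.18 mmol/kg

CA = [HCO3⁻] + 2[CO3²⁻] = (α₁ + 2α₂)·DIC
At pH 7.70: [H⁺]/K1 = 10^-1.79 = 0.016218, K2/[H⁺] = 10^-1.31 = 0.048978
α₁ = 1/(1 + 0.016218 + 0.048978) = 1/1.0652 = 0.9388; α₂ = α₁·K2/[H⁺] = 0.04598
α₁ + 2α₂ = 1.0308
DIC = CA / (α₁ + 2α₂) = 2.25 / 1.0308 = 2.18 mmol/kg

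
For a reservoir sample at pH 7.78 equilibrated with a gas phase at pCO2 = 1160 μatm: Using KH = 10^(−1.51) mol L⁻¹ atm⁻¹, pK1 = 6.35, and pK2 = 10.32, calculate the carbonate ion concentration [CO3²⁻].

[CO2*] = KH · pCO2 = 10^(−1.51) × 1160×10^-6 = 3.585×10^-5 mol/L
α₀ = 1/(1 + K1/[H⁺] + K1K2/[H⁺]²) = 1/(1 + 10^+1.43 + 10^-1.11) = 0.03572
DIC = [CO2*]/α₀ = 3.585×10^-5 / 0.03572 = 1.003 mmol/L
[CO3²⁻] = α₂·DIC; α₂ = 0.002773, so [CO3²⁻] = 0.002773 × 1.003 = 0.00278 mmol/L = 2.78 μmol/L

[CO3²⁻] = 2.78 μmol/L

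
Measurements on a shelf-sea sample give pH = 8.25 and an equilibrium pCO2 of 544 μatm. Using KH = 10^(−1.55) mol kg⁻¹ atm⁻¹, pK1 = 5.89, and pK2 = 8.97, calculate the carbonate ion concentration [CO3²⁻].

[CO2*] = KH · pCO2 = 10^(−1.55) × 544×10^-6 = 1.533×10^-5 mol/kg
α₀ = 1/(1 + K1/[H⁺] + K1K2/[H⁺]²) = 1/(1 + 10^+2.36 + 10^+1.64) = 0.003653
DIC = [CO2*]/α₀ = 1.533×10^-5 / 0.003653 = 4.197 mmol/kg
[CO3²⁻] = α₂·DIC; α₂ = 0.1595, so [CO3²⁻] = 0.1595 × 4.197 = 0.669 mmol/kg

[CO3²⁻] = 0.669 mmol/kg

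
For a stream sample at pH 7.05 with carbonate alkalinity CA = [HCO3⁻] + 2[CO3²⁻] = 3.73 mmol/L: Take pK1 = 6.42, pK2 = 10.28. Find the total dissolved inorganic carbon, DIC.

DIC = 4.60 mmol/L

CA = [HCO3⁻] + 2[CO3²⁻] = (α₁ + 2α₂)·DIC
At pH 7.05: [H⁺]/K1 = 10^-0.63 = 0.23442, K2/[H⁺] = 10^-3.23 = 0.00058884
α₁ = 1/(1 + 0.23442 + 0.00058884) = 1/1.2350 = 0.8097; α₂ = α₁·K2/[H⁺] = 0.0004768
α₁ + 2α₂ = 0.8107
DIC = CA / (α₁ + 2α₂) = 3.73 / 0.8107 = 4.60 mmol/L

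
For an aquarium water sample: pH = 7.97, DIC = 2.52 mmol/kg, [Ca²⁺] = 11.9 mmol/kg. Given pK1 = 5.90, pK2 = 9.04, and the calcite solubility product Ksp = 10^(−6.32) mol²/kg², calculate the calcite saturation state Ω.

Ω = 4.88

α₂ = 1 / (1 + [H⁺]/K2 + [H⁺]²/(K1K2)) = 1 / (1 + 10^+1.07 + 10^-1.00)
   = 1 / (1 + 11.749 + 0.10000) = 1/12.849 = 0.07783
[CO3²⁻] = α₂ × DIC = 0.07783 × 2.52 = 0.1961 mmol/kg
Ksp = 10^(−6.32) = 4.786×10^-7
Ω = [Ca²⁺][CO3²⁻]/Ksp = (11.9×10^-3)(1.961×10^-4) / 4.786×10^-7 = 4.88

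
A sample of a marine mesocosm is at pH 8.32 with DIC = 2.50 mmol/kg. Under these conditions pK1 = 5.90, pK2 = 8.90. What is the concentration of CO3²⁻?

[CO3²⁻] = 0.519 mmol/kg

α₂ = 1 / (1 + [H⁺]/K2 + [H⁺]²/(K1K2)) = 1 / (1 + 10^+0.58 + 10^-1.84)
   = 1 / (1 + 3.8019 + 0.014454) = 1/4.8163 = 0.2076
[CO3²⁻] = α₂ × DIC = 0.2076 × 2.50 = 0.519 mmol/kg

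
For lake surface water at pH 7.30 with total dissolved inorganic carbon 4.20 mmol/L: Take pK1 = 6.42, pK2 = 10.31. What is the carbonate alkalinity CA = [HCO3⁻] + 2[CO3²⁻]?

CA = [HCO3⁻] + 2[CO3²⁻] = (α₁ + 2α₂)·DIC
At pH 7.30: [H⁺]/K1 = 10^-0.88 = 0.13183, K2/[H⁺] = 10^-3.01 = 0.00097724
α₁ = 1/(1 + 0.13183 + 0.00097724) = 1/1.1328 = 0.8828; α₂ = α₁·K2/[H⁺] = 0.0008627
α₁ + 2α₂ = 0.8845
CA = 0.8845 × 4.20 = 3.71 mmol/L

CA = 3.71 mmol/L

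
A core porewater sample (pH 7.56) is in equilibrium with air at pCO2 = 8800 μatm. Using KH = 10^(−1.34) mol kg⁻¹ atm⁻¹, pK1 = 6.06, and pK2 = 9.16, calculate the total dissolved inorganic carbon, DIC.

DIC = 13.4 mmol/kg

[CO2*] = KH · pCO2 = 10^(−1.34) × 8800×10^-6 = 4.022×10^-4 mol/kg
α₀ = 1/(1 + K1/[H⁺] + K1K2/[H⁺]²) = 1/(1 + 10^+1.50 + 10^-0.10) = 0.02992
DIC = [CO2*]/α₀ = 4.022×10^-4 / 0.02992 = 13.4 mmol/kg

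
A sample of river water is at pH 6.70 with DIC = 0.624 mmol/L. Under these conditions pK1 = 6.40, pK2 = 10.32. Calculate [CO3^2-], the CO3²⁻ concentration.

[CO3²⁻] = 0.0997 μmol/L

α₂ = 1 / (1 + [H⁺]/K2 + [H⁺]²/(K1K2)) = 1 / (1 + 10^+3.62 + 10^+3.32)
   = 1 / (1 + 4168.7 + 2089.3) = 1/6259.0 = 0.0001598
[CO3²⁻] = α₂ × DIC = 0.0001598 × 0.624 = 9.97×10^-5 mmol/L = 0.0997 μmol/L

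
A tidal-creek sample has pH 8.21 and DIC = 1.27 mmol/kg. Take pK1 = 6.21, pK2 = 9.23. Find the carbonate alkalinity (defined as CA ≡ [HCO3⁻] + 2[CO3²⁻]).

CA = 1.37 mmol/kg

CA = [HCO3⁻] + 2[CO3²⁻] = (α₁ + 2α₂)·DIC
At pH 8.21: [H⁺]/K1 = 10^-2.00 = 0.010000, K2/[H⁺] = 10^-1.02 = 0.095499
α₁ = 1/(1 + 0.010000 + 0.095499) = 1/1.1055 = 0.9046; α₂ = α₁·K2/[H⁺] = 0.08639
α₁ + 2α₂ = 1.0773
CA = 1.0773 × 1.27 = 1.37 mmol/kg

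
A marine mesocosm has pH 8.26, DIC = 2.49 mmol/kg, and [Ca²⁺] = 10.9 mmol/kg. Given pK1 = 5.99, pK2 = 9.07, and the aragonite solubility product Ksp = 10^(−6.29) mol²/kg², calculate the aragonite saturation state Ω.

α₂ = 1 / (1 + [H⁺]/K2 + [H⁺]²/(K1K2)) = 1 / (1 + 10^+0.81 + 10^-1.46)
   = 1 / (1 + 6.4565 + 0.034674) = 1/7.4912 = 0.1335
[CO3²⁻] = α₂ × DIC = 0.1335 × 2.49 = 0.3324 mmol/kg
Ksp = 10^(−6.29) = 5.129×10^-7
Ω = [Ca²⁺][CO3²⁻]/Ksp = (10.9×10^-3)(3.324×10^-4) / 5.129×10^-7 = 7.06

Ω = 7.06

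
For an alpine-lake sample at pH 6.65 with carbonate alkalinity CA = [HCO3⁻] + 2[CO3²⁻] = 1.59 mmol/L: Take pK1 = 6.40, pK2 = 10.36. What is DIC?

DIC = 2.48 mmol/L

CA = [HCO3⁻] + 2[CO3²⁻] = (α₁ + 2α₂)·DIC
At pH 6.65: [H⁺]/K1 = 10^-0.25 = 0.56234, K2/[H⁺] = 10^-3.71 = 0.00019498
α₁ = 1/(1 + 0.56234 + 0.00019498) = 1/1.5625 = 0.6400; α₂ = α₁·K2/[H⁺] = 0.0001248
α₁ + 2α₂ = 0.6402
DIC = CA / (α₁ + 2α₂) = 1.59 / 0.6402 = 2.48 mmol/L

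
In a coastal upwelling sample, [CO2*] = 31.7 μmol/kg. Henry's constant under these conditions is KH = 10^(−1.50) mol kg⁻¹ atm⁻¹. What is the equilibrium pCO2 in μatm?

pCO2 = 1000 μatm

KH = 10^(−1.50) = 3.162×10^-2 mol kg⁻¹ atm⁻¹
pCO2 = [CO2*]/KH = 31.7×10^-6 / 3.162×10^-2 = 1.00×10^-3 atm = 1000 μatm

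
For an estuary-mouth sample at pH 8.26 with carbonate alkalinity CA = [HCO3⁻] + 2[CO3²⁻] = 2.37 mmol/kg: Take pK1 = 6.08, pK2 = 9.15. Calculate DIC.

DIC = 2.14 mmol/kg

CA = [HCO3⁻] + 2[CO3²⁻] = (α₁ + 2α₂)·DIC
At pH 8.26: [H⁺]/K1 = 10^-2.18 = 0.0066069, K2/[H⁺] = 10^-0.89 = 0.12882
α₁ = 1/(1 + 0.0066069 + 0.12882) = 1/1.1354 = 0.8807; α₂ = α₁·K2/[H⁺] = 0.1135
α₁ + 2α₂ = 1.1076
DIC = CA / (α₁ + 2α₂) = 2.37 / 1.1076 = 2.14 mmol/kg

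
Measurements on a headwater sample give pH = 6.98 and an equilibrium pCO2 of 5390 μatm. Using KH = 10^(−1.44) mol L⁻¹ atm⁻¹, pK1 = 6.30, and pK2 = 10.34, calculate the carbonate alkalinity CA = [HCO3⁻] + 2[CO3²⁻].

[CO2*] = KH · pCO2 = 10^(−1.44) × 5390×10^-6 = 1.957×10^-4 mol/L
α₀ = 1/(1 + K1/[H⁺] + K1K2/[H⁺]²) = 1/(1 + 10^+0.68 + 10^-2.68) = 0.1728
DIC = [CO2*]/α₀ = 1.957×10^-4 / 0.1728 = 1.133 mmol/L
CA = (α₁ + 2α₂)·DIC = (0.8269 + 2×0.0003609) × 1.133 = 0.937 mmol/L

CA = 0.937 mmol/L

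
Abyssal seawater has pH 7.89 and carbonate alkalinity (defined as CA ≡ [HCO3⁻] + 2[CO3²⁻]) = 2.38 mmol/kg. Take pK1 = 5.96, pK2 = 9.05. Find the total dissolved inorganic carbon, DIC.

DIC = 2.26 mmol/kg

CA = [HCO3⁻] + 2[CO3²⁻] = (α₁ + 2α₂)·DIC
At pH 7.89: [H⁺]/K1 = 10^-1.93 = 0.011749, K2/[H⁺] = 10^-1.16 = 0.069183
α₁ = 1/(1 + 0.011749 + 0.069183) = 1/1.0809 = 0.9251; α₂ = α₁·K2/[H⁺] = 0.06400
α₁ + 2α₂ = 1.0531
DIC = CA / (α₁ + 2α₂) = 2.38 / 1.0531 = 2.26 mmol/kg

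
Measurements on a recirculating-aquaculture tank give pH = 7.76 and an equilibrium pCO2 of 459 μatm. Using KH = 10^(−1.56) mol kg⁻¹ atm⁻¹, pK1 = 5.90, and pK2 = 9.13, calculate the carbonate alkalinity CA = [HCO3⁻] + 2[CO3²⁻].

CA = 0.994 mmol/kg

[CO2*] = KH · pCO2 = 10^(−1.56) × 459×10^-6 = 1.264×10^-5 mol/kg
α₀ = 1/(1 + K1/[H⁺] + K1K2/[H⁺]²) = 1/(1 + 10^+1.86 + 10^+0.49) = 0.01307
DIC = [CO2*]/α₀ = 1.264×10^-5 / 0.01307 = 0.9675 mmol/kg
CA = (α₁ + 2α₂)·DIC = (0.9466 + 2×0.04038) × 0.9675 = 0.994 mmol/kg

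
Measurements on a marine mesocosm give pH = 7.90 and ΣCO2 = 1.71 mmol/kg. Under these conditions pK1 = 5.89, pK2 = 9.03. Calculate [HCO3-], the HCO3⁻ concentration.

[HCO3⁻] = 1.58 mmol/kg

α₁ = 1 / (1 + [H⁺]/K1 + K2/[H⁺]) = 1 / (1 + 10^-2.01 + 10^-1.13)
   = 1 / (1 + 0.0097724 + 0.074131) = 1/1.0839 = 0.9226
[HCO3⁻] = α₁ × DIC = 0.9226 × 1.71 = 1.58 mmol/kg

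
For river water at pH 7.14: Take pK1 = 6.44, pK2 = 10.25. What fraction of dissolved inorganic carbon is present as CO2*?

α₀ = 1 / (1 + K1/[H⁺] + K1K2/[H⁺]²) = 1 / (1 + 10^+0.70 + 10^-2.41)
   = 1 / (1 + 5.0119 + 0.0038905) = 1/6.0158 = 0.1662

α₀ = 0.166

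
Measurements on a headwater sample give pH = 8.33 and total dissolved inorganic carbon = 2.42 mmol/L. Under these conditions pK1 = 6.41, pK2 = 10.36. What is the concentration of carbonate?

α₂ = 1 / (1 + [H⁺]/K2 + [H⁺]²/(K1K2)) = 1 / (1 + 10^+2.03 + 10^+0.11)
   = 1 / (1 + 107.15 + 1.2882) = 1/109.44 = 0.009137
[CO3²⁻] = α₂ × DIC = 0.009137 × 2.42 = 0.0221 mmol/L

[CO3²⁻] = 0.0221 mmol/L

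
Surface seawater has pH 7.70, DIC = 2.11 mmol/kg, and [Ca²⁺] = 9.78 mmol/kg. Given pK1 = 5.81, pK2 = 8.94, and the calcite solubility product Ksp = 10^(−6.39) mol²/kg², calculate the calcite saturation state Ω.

Ω = 2.72

α₂ = 1 / (1 + [H⁺]/K2 + [H⁺]²/(K1K2)) = 1 / (1 + 10^+1.24 + 10^-0.65)
   = 1 / (1 + 17.378 + 0.22387) = 1/18.602 = 0.05376
[CO3²⁻] = α₂ × DIC = 0.05376 × 2.11 = 0.1134 mmol/kg
Ksp = 10^(−6.39) = 4.074×10^-7
Ω = [Ca²⁺][CO3²⁻]/Ksp = (9.78×10^-3)(1.134×10^-4) / 4.074×10^-7 = 2.72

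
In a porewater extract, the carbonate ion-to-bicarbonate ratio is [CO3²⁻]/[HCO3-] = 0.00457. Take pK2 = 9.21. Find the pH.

From K2 = [H⁺][CO3²⁻]/[HCO3-]:  pH = pK2 + log₁₀([CO3²⁻]/[HCO3-])
log₁₀(0.00457) = -2.340
pH = 9.21 + (-2.340) = 6.87

pH = 6.87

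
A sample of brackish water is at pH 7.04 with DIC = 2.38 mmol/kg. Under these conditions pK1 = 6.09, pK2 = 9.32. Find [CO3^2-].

α₂ = 1 / (1 + [H⁺]/K2 + [H⁺]²/(K1K2)) = 1 / (1 + 10^+2.28 + 10^+1.33)
   = 1 / (1 + 190.55 + 21.380) = 1/212.93 = 0.004696
[CO3²⁻] = α₂ × DIC = 0.004696 × 2.38 = 0.0112 mmol/kg = 11.2 μmol/kg

[CO3²⁻] = 11.2 μmol/kg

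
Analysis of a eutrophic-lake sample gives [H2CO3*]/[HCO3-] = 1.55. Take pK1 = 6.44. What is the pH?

pH = 6.25

From K1 = [H⁺][HCO3-]/[H2CO3*]:  pH = pK1 − log₁₀([H2CO3*]/[HCO3-])
log₁₀(1.55) = +0.190
pH = 6.44 − (+0.190) = 6.25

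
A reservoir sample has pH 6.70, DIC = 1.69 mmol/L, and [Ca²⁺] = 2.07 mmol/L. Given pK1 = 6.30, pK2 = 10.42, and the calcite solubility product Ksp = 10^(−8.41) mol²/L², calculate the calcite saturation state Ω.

α₂ = 1 / (1 + [H⁺]/K2 + [H⁺]²/(K1K2)) = 1 / (1 + 10^+3.72 + 10^+3.32)
   = 1 / (1 + 5248.1 + 2089.3) = 1/7338.4 = 0.0001363
[CO3²⁻] = α₂ × DIC = 0.0001363 × 1.69 = 0.0002303 mmol/L = 0.2303 μmol/L
Ksp = 10^(−8.41) = 3.890×10^-9
Ω = [Ca²⁺][CO3²⁻]/Ksp = (2.07×10^-3)(2.303×10^-7) / 3.890×10^-9 = 0.123

Ω = 0.123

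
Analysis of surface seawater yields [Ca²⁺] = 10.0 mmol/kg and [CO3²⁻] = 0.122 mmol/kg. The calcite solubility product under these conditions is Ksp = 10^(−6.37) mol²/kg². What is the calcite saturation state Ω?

Ksp = 10^(−6.37) = 4.266×10^-7
Ω = [Ca²⁺][CO3²⁻]/Ksp = (10.0×10^-3)(0.122×10^-3) / 4.266×10^-7 = 2.86

Ω = 2.86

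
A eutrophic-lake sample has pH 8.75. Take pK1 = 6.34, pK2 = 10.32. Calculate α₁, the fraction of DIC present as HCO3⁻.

α₁ = 1 / (1 + [H⁺]/K1 + K2/[H⁺]) = 1 / (1 + 10^-2.41 + 10^-1.57)
   = 1 / (1 + 0.0038905 + 0.026915) = 1/1.0308 = 0.9701

α₁ = 0.970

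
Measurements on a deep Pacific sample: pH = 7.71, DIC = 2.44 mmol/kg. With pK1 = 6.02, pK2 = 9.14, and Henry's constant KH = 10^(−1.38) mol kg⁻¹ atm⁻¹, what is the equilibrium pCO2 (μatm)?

α₀ = 1 / (1 + K1/[H⁺] + K1K2/[H⁺]²) = 1 / (1 + 10^+1.69 + 10^+0.26)
   = 1 / (1 + 48.978 + 1.8197) = 1/51.798 = 0.01931
[CO2*] = α₀ × DIC = 0.01931 × 2.44 = 0.04711 mmol/kg
pCO2 = [CO2*]/KH = 4.711×10^-5 / 4.169×10^-2 = 1130 μatm

pCO2 = 1130 μatm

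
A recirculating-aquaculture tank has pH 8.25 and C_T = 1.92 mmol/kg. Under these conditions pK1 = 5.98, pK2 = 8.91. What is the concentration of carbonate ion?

[CO3²⁻] = 0.343 mmol/kg

α₂ = 1 / (1 + [H⁺]/K2 + [H⁺]²/(K1K2)) = 1 / (1 + 10^+0.66 + 10^-1.61)
   = 1 / (1 + 4.5709 + 0.024547) = 1/5.5954 = 0.1787
[CO3²⁻] = α₂ × DIC = 0.1787 × 1.92 = 0.343 mmol/kg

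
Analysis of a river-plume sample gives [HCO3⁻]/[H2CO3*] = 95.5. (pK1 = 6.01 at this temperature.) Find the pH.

pH = 7.99

From K1 = [H⁺][HCO3⁻]/[H2CO3*]:  pH = pK1 + log₁₀([HCO3⁻]/[H2CO3*])
log₁₀(95.5) = +1.980
pH = 6.01 + (+1.980) = 7.99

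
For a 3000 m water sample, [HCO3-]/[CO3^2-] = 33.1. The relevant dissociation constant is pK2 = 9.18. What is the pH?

pH = 7.66

From K2 = [H⁺][CO3^2-]/[HCO3-]:  pH = pK2 − log₁₀([HCO3-]/[CO3^2-])
log₁₀(33.1) = +1.520
pH = 9.18 − (+1.520) = 7.66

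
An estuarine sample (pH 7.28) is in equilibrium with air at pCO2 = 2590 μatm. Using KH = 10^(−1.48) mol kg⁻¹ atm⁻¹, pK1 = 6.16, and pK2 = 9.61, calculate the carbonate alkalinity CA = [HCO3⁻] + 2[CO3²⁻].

[CO2*] = KH · pCO2 = 10^(−1.48) × 2590×10^-6 = 8.576×10^-5 mol/kg
α₀ = 1/(1 + K1/[H⁺] + K1K2/[H⁺]²) = 1/(1 + 10^+1.12 + 10^-1.21) = 0.07020
DIC = [CO2*]/α₀ = 8.576×10^-5 / 0.07020 = 1.222 mmol/kg
CA = (α₁ + 2α₂)·DIC = (0.9255 + 2×0.004329) × 1.222 = 1.14 mmol/kg

CA = 1.14 mmol/kg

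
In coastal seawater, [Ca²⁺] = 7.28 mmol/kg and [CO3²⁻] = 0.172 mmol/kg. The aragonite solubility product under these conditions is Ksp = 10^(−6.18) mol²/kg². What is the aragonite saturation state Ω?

Ksp = 10^(−6.18) = 6.607×10^-7
Ω = [Ca²⁺][CO3²⁻]/Ksp = (7.28×10^-3)(0.172×10^-3) / 6.607×10^-7 = 1.90

Ω = 1.90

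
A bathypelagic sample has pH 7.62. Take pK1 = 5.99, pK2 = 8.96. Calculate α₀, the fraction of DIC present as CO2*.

α₀ = 0.0219

α₀ = 1 / (1 + K1/[H⁺] + K1K2/[H⁺]²) = 1 / (1 + 10^+1.63 + 10^+0.29)
   = 1 / (1 + 42.658 + 1.9498) = 1/45.608 = 0.02193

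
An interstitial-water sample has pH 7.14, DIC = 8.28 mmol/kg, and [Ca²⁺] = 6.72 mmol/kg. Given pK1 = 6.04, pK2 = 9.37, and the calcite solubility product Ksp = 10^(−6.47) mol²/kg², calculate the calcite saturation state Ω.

Ω = 0.891

α₂ = 1 / (1 + [H⁺]/K2 + [H⁺]²/(K1K2)) = 1 / (1 + 10^+2.23 + 10^+1.13)
   = 1 / (1 + 169.82 + 13.490) = 1/184.31 = 0.005426
[CO3²⁻] = α₂ × DIC = 0.005426 × 8.28 = 0.04492 mmol/kg
Ksp = 10^(−6.47) = 3.388×10^-7
Ω = [Ca²⁺][CO3²⁻]/Ksp = (6.72×10^-3)(4.492×10^-5) / 3.388×10^-7 = 0.891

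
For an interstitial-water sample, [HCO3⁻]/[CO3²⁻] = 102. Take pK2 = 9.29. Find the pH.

From K2 = [H⁺][CO3²⁻]/[HCO3⁻]:  pH = pK2 − log₁₀([HCO3⁻]/[CO3²⁻])
log₁₀(102) = +2.009
pH = 9.29 − (+2.009) = 7.28

pH = 7.28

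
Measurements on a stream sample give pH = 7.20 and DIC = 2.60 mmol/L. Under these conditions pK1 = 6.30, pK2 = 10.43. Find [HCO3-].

α₁ = 1 / (1 + [H⁺]/K1 + K2/[H⁺]) = 1 / (1 + 10^-0.90 + 10^-3.23)
   = 1 / (1 + 0.12589 + 0.00058884) = 1/1.1265 = 0.8877
[HCO3⁻] = α₁ × DIC = 0.8877 × 2.60 = 2.31 mmol/L

[HCO3⁻] = 2.31 mmol/L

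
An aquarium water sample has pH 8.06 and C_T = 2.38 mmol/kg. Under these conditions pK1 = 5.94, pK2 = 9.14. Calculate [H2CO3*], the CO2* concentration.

α₀ = 1 / (1 + K1/[H⁺] + K1K2/[H⁺]²) = 1 / (1 + 10^+2.12 + 10^+1.04)
   = 1 / (1 + 131.83 + 10.965) = 1/143.79 = 0.006955
[CO2*] = α₀ × DIC = 0.006955 × 2.38 = 0.0166 mmol/kg = 16.6 μmol/kg

[CO2*] = 16.6 μmol/kg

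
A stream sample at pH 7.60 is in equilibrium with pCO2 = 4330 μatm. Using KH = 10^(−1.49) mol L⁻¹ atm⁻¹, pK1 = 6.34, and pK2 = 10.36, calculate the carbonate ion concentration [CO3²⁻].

[CO2*] = KH · pCO2 = 10^(−1.49) × 4330×10^-6 = 1.401×10^-4 mol/L
α₀ = 1/(1 + K1/[H⁺] + K1K2/[H⁺]²) = 1/(1 + 10^+1.26 + 10^-1.50) = 0.05201
DIC = [CO2*]/α₀ = 1.401×10^-4 / 0.05201 = 2.694 mmol/L
[CO3²⁻] = α₂·DIC; α₂ = 0.001645, so [CO3²⁻] = 0.001645 × 2.694 = 0.00443 mmol/L = 4.43 μmol/L

[CO3²⁻] = 4.43 μmol/L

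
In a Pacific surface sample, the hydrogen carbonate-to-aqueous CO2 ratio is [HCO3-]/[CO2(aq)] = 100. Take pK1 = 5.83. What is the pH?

pH = 7.83

From K1 = [H⁺][HCO3-]/[CO2(aq)]:  pH = pK1 + log₁₀([HCO3-]/[CO2(aq)])
log₁₀(100) = +2.000
pH = 5.83 + (+2.000) = 7.83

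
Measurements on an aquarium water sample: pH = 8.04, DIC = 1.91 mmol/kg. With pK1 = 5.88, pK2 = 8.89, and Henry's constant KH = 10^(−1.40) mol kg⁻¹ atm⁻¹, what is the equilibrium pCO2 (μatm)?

pCO2 = 289 μatm

α₀ = 1 / (1 + K1/[H⁺] + K1K2/[H⁺]²) = 1 / (1 + 10^+2.16 + 10^+1.31)
   = 1 / (1 + 144.54 + 20.417) = 1/165.96 = 0.006025
[CO2*] = α₀ × DIC = 0.006025 × 1.91 = 0.01151 mmol/kg = 11.51 μmol/kg
pCO2 = [CO2*]/KH = 1.151×10^-5 / 3.981×10^-2 = 289 μatm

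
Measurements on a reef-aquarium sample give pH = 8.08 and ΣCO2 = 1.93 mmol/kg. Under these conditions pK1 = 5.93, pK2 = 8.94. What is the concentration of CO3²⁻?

[CO3²⁻] = 0.233 mmol/kg

α₂ = 1 / (1 + [H⁺]/K2 + [H⁺]²/(K1K2)) = 1 / (1 + 10^+0.86 + 10^-1.29)
   = 1 / (1 + 7.2444 + 0.051286) = 1/8.2956 = 0.1205
[CO3²⁻] = α₂ × DIC = 0.1205 × 1.93 = 0.233 mmol/kg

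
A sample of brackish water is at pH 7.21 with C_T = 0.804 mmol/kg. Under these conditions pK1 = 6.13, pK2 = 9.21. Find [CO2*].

[CO2*] = 0.0612 mmol/kg

α₀ = 1 / (1 + K1/[H⁺] + K1K2/[H⁺]²) = 1 / (1 + 10^+1.08 + 10^-0.92)
   = 1 / (1 + 12.023 + 0.12023) = 1/13.143 = 0.07609
[CO2*] = α₀ × DIC = 0.07609 × 0.804 = 0.0612 mmol/kg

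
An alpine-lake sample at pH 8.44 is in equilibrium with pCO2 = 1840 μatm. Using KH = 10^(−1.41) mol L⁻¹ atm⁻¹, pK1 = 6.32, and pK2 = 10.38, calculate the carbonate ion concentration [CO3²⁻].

[CO2*] = KH · pCO2 = 10^(−1.41) × 1840×10^-6 = 7.158×10^-5 mol/L
α₀ = 1/(1 + K1/[H⁺] + K1K2/[H⁺]²) = 1/(1 + 10^+2.12 + 10^+0.18) = 0.007444
DIC = [CO2*]/α₀ = 7.158×10^-5 / 0.007444 = 9.617 mmol/L
[CO3²⁻] = α₂·DIC; α₂ = 0.01127, so [CO3²⁻] = 0.01127 × 9.617 = 0.108 mmol/L

[CO3²⁻] = 0.108 mmol/L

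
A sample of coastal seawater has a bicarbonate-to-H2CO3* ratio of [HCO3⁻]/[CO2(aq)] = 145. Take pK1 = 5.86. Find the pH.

From K1 = [H⁺][HCO3⁻]/[CO2(aq)]:  pH = pK1 + log₁₀([HCO3⁻]/[CO2(aq)])
log₁₀(145) = +2.161
pH = 5.86 + (+2.161) = 8.02

pH = 8.02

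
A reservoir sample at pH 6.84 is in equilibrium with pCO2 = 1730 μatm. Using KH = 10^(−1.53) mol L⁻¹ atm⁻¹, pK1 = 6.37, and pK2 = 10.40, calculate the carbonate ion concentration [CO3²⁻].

[CO3²⁻] = 0.0415 μmol/L

[CO2*] = KH · pCO2 = 10^(−1.53) × 1730×10^-6 = 5.106×10^-5 mol/L
α₀ = 1/(1 + K1/[H⁺] + K1K2/[H⁺]²) = 1/(1 + 10^+0.47 + 10^-3.09) = 0.2530
DIC = [CO2*]/α₀ = 5.106×10^-5 / 0.2530 = 0.2018 mmol/L
[CO3²⁻] = α₂·DIC; α₂ = 0.0002057, so [CO3²⁻] = 0.0002057 × 0.2018 = 4.15×10^-5 mmol/L = 0.0415 μmol/L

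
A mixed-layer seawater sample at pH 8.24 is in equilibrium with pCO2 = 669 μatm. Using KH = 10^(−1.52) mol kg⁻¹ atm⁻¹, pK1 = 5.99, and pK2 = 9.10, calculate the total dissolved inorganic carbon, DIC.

[CO2*] = KH · pCO2 = 10^(−1.52) × 669×10^-6 = 2.020×10^-5 mol/kg
α₀ = 1/(1 + K1/[H⁺] + K1K2/[H⁺]²) = 1/(1 + 10^+2.25 + 10^+1.39) = 0.004917
DIC = [CO2*]/α₀ = 2.020×10^-5 / 0.004917 = 4.11 mmol/kg

DIC = 4.11 mmol/kg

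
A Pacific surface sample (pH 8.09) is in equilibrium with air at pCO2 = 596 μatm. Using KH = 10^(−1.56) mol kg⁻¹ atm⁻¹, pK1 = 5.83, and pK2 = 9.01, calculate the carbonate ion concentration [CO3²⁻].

[CO3²⁻] = 0.359 mmol/kg

[CO2*] = KH · pCO2 = 10^(−1.56) × 596×10^-6 = 1.642×10^-5 mol/kg
α₀ = 1/(1 + K1/[H⁺] + K1K2/[H⁺]²) = 1/(1 + 10^+2.26 + 10^+1.34) = 0.004882
DIC = [CO2*]/α₀ = 1.642×10^-5 / 0.004882 = 3.363 mmol/kg
[CO3²⁻] = α₂·DIC; α₂ = 0.1068, so [CO3²⁻] = 0.1068 × 3.363 = 0.359 mmol/kg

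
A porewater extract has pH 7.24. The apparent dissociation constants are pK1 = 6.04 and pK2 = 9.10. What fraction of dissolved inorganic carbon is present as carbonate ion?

α₂ = 0.0128

α₂ = 1 / (1 + [H⁺]/K2 + [H⁺]²/(K1K2)) = 1 / (1 + 10^+1.86 + 10^+0.66)
   = 1 / (1 + 72.444 + 4.5709) = 1/78.014 = 0.01282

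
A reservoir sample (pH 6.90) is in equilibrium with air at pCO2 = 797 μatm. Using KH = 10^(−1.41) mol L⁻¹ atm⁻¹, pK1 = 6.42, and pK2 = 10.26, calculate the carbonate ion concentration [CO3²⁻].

[CO2*] = KH · pCO2 = 10^(−1.41) × 797×10^-6 = 3.101×10^-5 mol/L
α₀ = 1/(1 + K1/[H⁺] + K1K2/[H⁺]²) = 1/(1 + 10^+0.48 + 10^-2.88) = 0.2487
DIC = [CO2*]/α₀ = 3.101×10^-5 / 0.2487 = 0.1247 mmol/L
[CO3²⁻] = α₂·DIC; α₂ = 0.0003278, so [CO3²⁻] = 0.0003278 × 0.1247 = 4.09×10^-5 mmol/L = 0.0409 μmol/L

[CO3²⁻] = 0.0409 μmol/L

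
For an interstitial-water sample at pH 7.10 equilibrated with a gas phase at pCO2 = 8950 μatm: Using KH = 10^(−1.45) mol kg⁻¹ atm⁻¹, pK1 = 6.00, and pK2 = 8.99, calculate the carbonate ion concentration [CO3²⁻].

[CO2*] = KH · pCO2 = 10^(−1.45) × 8950×10^-6 = 3.176×10^-4 mol/kg
α₀ = 1/(1 + K1/[H⁺] + K1K2/[H⁺]²) = 1/(1 + 10^+1.10 + 10^-0.79) = 0.07272
DIC = [CO2*]/α₀ = 3.176×10^-4 / 0.07272 = 4.367 mmol/kg
[CO3²⁻] = α₂·DIC; α₂ = 0.01179, so [CO3²⁻] = 0.01179 × 4.367 = 0.0515 mmol/kg

[CO3²⁻] = 0.0515 mmol/kg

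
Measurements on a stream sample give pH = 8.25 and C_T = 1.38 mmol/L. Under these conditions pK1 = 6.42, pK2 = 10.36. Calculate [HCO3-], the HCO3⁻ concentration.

α₁ = 1 / (1 + [H⁺]/K1 + K2/[H⁺]) = 1 / (1 + 10^-1.83 + 10^-2.11)
   = 1 / (1 + 0.014791 + 0.0077625) = 1/1.0226 = 0.9779
[HCO3⁻] = α₁ × DIC = 0.9779 × 1.38 = 1.35 mmol/L

[HCO3⁻] = 1.35 mmol/L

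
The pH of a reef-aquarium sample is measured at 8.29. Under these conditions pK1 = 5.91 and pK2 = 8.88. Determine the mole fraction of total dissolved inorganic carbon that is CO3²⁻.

α₂ = 1 / (1 + [H⁺]/K2 + [H⁺]²/(K1K2)) = 1 / (1 + 10^+0.59 + 10^-1.79)
   = 1 / (1 + 3.8905 + 0.016218) = 1/4.9067 = 0.2038

α₂ = 0.204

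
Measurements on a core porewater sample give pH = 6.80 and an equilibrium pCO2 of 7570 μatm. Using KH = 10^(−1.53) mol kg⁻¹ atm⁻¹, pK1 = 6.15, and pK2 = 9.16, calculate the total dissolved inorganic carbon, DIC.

[CO2*] = KH · pCO2 = 10^(−1.53) × 7570×10^-6 = 2.234×10^-4 mol/kg
α₀ = 1/(1 + K1/[H⁺] + K1K2/[H⁺]²) = 1/(1 + 10^+0.65 + 10^-1.71) = 0.1823
DIC = [CO2*]/α₀ = 2.234×10^-4 / 0.1823 = 1.23 mmol/kg

DIC = 1.23 mmol/kg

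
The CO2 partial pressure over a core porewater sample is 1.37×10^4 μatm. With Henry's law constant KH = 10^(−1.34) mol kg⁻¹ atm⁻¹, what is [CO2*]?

[CO2*] = 626 μmol/kg

KH = 10^(−1.34) = 4.571×10^-2 mol kg⁻¹ atm⁻¹
[CO2*] = KH · pCO2 = 4.571×10^-2 × 1.37×10^4×10^-6 atm = 6.26×10^-4 mol/kg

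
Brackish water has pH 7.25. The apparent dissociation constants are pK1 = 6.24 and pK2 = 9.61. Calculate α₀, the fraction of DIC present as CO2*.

α₀ = 0.0887

α₀ = 1 / (1 + K1/[H⁺] + K1K2/[H⁺]²) = 1 / (1 + 10^+1.01 + 10^-1.35)
   = 1 / (1 + 10.233 + 0.044668) = 1/11.278 = 0.08867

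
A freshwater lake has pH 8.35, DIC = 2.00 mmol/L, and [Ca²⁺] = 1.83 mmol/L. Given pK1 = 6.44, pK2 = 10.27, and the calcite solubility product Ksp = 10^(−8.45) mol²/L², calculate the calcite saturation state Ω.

Ω = 12.1

α₂ = 1 / (1 + [H⁺]/K2 + [H⁺]²/(K1K2)) = 1 / (1 + 10^+1.92 + 10^+0.01)
   = 1 / (1 + 83.176 + 1.0233) = 1/85.200 = 0.01174
[CO3²⁻] = α₂ × DIC = 0.01174 × 2.00 = 0.02347 mmol/L
Ksp = 10^(−8.45) = 3.548×10^-9
Ω = [Ca²⁺][CO3²⁻]/Ksp = (1.83×10^-3)(2.347×10^-5) / 3.548×10^-9 = 12.1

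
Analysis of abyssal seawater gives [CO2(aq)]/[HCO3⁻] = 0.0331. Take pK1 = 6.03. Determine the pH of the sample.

From K1 = [H⁺][HCO3⁻]/[CO2(aq)]:  pH = pK1 − log₁₀([CO2(aq)]/[HCO3⁻])
log₁₀(0.0331) = -1.480
pH = 6.03 − (-1.480) = 7.51

pH = 7.51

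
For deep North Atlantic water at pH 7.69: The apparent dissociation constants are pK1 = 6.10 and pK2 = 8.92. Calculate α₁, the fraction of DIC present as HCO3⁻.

α₁ = 1 / (1 + [H⁺]/K1 + K2/[H⁺]) = 1 / (1 + 10^-1.59 + 10^-1.23)
   = 1 / (1 + 0.025704 + 0.058884) = 1/1.0846 = 0.9220

α₁ = 0.922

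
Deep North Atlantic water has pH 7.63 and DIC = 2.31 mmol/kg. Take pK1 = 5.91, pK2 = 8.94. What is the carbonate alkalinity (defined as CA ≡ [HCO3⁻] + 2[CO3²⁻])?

CA = [HCO3⁻] + 2[CO3²⁻] = (α₁ + 2α₂)·DIC
At pH 7.63: [H⁺]/K1 = 10^-1.72 = 0.019055, K2/[H⁺] = 10^-1.31 = 0.048978
α₁ = 1/(1 + 0.019055 + 0.048978) = 1/1.0680 = 0.9363; α₂ = α₁·K2/[H⁺] = 0.04586
α₁ + 2α₂ = 1.0280
CA = 1.0280 × 2.31 = 2.37 mmol/kg

CA = 2.37 mmol/kg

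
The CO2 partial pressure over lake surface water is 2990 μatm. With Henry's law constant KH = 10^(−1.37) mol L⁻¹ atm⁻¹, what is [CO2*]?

[CO2*] = 128 μmol/L

KH = 10^(−1.37) = 4.266×10^-2 mol L⁻¹ atm⁻¹
[CO2*] = KH · pCO2 = 4.266×10^-2 × 2990×10^-6 atm = 1.28×10^-4 mol/L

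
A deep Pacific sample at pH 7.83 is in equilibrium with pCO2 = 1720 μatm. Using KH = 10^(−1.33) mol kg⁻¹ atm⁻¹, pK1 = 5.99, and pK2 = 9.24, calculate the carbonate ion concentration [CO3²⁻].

[CO3²⁻] = 0.217 mmol/kg

[CO2*] = KH · pCO2 = 10^(−1.33) × 1720×10^-6 = 8.045×10^-5 mol/kg
α₀ = 1/(1 + K1/[H⁺] + K1K2/[H⁺]²) = 1/(1 + 10^+1.84 + 10^+0.43) = 0.01372
DIC = [CO2*]/α₀ = 8.045×10^-5 / 0.01372 = 5.863 mmol/kg
[CO3²⁻] = α₂·DIC; α₂ = 0.03693, so [CO3²⁻] = 0.03693 × 5.863 = 0.217 mmol/kg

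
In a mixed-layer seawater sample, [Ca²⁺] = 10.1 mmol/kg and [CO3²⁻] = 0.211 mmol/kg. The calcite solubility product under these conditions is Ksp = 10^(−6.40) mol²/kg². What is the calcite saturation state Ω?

Ksp = 10^(−6.40) = 3.981×10^-7
Ω = [Ca²⁺][CO3²⁻]/Ksp = (10.1×10^-3)(0.211×10^-3) / 3.981×10^-7 = 5.35

Ω = 5.35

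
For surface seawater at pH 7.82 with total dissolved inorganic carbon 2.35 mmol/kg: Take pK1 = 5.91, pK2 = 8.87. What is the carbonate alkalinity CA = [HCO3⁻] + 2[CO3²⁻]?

CA = [HCO3⁻] + 2[CO3²⁻] = (α₁ + 2α₂)·DIC
At pH 7.82: [H⁺]/K1 = 10^-1.91 = 0.012303, K2/[H⁺] = 10^-1.05 = 0.089125
α₁ = 1/(1 + 0.012303 + 0.089125) = 1/1.1014 = 0.9079; α₂ = α₁·K2/[H⁺] = 0.08092
α₁ + 2α₂ = 1.0697
CA = 1.0697 × 2.35 = 2.51 mmol/kg

CA = 2.51 mmol/kg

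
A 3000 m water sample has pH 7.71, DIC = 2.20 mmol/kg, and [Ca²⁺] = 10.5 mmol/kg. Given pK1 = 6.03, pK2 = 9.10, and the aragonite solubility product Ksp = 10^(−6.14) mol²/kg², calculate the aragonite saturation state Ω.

Ω = 1.22

α₂ = 1 / (1 + [H⁺]/K2 + [H⁺]²/(K1K2)) = 1 / (1 + 10^+1.39 + 10^-0.29)
   = 1 / (1 + 24.547 + 0.51286) = 1/26.060 = 0.03837
[CO3²⁻] = α₂ × DIC = 0.03837 × 2.20 = 0.08442 mmol/kg
Ksp = 10^(−6.14) = 7.244×10^-7
Ω = [Ca²⁺][CO3²⁻]/Ksp = (10.5×10^-3)(8.442×10^-5) / 7.244×10^-7 = 1.22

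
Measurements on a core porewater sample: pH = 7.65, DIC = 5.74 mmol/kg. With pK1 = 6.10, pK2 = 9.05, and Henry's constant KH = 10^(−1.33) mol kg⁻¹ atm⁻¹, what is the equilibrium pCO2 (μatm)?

pCO2 = 3240 μatm

α₀ = 1 / (1 + K1/[H⁺] + K1K2/[H⁺]²) = 1 / (1 + 10^+1.55 + 10^+0.15)
   = 1 / (1 + 35.481 + 1.4125) = 1/37.894 = 0.02639
[CO2*] = α₀ × DIC = 0.02639 × 5.74 = 0.1515 mmol/kg
pCO2 = [CO2*]/KH = 1.515×10^-4 / 4.677×10^-2 = 3240 μatm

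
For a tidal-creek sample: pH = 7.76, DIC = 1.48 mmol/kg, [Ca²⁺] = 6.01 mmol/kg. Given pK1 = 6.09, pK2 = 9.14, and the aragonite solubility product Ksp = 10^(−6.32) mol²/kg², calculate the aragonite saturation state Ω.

α₂ = 1 / (1 + [H⁺]/K2 + [H⁺]²/(K1K2)) = 1 / (1 + 10^+1.38 + 10^-0.29)
   = 1 / (1 + 23.988 + 0.51286) = 1/25.501 = 0.03921
[CO3²⁻] = α₂ × DIC = 0.03921 × 1.48 = 0.05804 mmol/kg
Ksp = 10^(−6.32) = 4.786×10^-7
Ω = [Ca²⁺][CO3²⁻]/Ksp = (6.01×10^-3)(5.804×10^-5) / 4.786×10^-7 = 0.729

Ω = 0.729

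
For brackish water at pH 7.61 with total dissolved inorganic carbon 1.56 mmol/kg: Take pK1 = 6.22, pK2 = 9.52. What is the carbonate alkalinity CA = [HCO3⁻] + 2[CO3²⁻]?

CA = [HCO3⁻] + 2[CO3²⁻] = (α₁ + 2α₂)·DIC
At pH 7.61: [H⁺]/K1 = 10^-1.39 = 0.040738, K2/[H⁺] = 10^-1.91 = 0.012303
α₁ = 1/(1 + 0.040738 + 0.012303) = 1/1.0530 = 0.9496; α₂ = α₁·K2/[H⁺] = 0.01168
α₁ + 2α₂ = 0.9730
CA = 0.9730 × 1.56 = 1.52 mmol/kg

CA = 1.52 mmol/kg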